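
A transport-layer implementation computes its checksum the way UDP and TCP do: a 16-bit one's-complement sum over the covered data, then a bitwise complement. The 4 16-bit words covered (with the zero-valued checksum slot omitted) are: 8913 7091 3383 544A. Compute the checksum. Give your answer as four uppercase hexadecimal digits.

7E8D

One's-complement addition (fold any carry out of bit 15 back into bit 0):
  0x8913 + 0x7091 = 0x0F9A4
  0xF9A4 + 0x3383 = 0x12D27 → wrap carry → 0x2D28
  0x2D28 + 0x544A = 0x08172
One's-complement sum = 0x8172.
Checksum = ~0x8172 & 0xFFFF = 0x7E8D.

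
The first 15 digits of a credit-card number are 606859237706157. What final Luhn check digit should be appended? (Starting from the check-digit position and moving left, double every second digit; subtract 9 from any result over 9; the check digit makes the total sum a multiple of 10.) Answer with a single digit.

Partial digits right→left: 7 5 1 6 0 7 7 3 2 9 5 8 6 0 6
Double every second digit counting from the check-digit position (so the 1st, 3rd, 5th, ... of the partial from the right).
  doubled (with −9 where >9): 5 2 0 5 4 1 3 3 → sum 23
  kept as-is: 5 6 7 3 9 8 0 → sum 38
Total = 23 + 38 = 61.
Check digit = (10 − (61 mod 10)) mod 10 = 9.

9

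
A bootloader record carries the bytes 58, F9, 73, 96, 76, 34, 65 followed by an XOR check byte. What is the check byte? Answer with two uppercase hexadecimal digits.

XOR the bytes together:
  start with 0x58
  0x58 ⊕ 0xF9 = 0xA1
  0xA1 ⊕ 0x73 = 0xD2
  0xD2 ⊕ 0x96 = 0x44
  0x44 ⊕ 0x76 = 0x32
  0x32 ⊕ 0x34 = 0x06
  0x06 ⊕ 0x65 = 0x63

63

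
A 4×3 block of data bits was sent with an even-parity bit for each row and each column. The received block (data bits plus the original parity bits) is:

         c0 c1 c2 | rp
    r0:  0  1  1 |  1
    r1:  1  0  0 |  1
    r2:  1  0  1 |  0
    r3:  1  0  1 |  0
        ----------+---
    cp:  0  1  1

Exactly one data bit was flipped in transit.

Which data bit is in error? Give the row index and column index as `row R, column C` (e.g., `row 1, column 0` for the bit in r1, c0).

row 0, column 0

Recompute each row's even parity and compare to rp:
  r0: data parity 0, sent rp 1 → mismatch
  r1: data parity 1, sent rp 1 → ok
  r2: data parity 0, sent rp 0 → ok
  r3: data parity 0, sent rp 0 → ok
Recompute each column's even parity and compare to cp:
  c0: data parity 1, sent cp 0 → mismatch
  c1: data parity 1, sent cp 1 → ok
  c2: data parity 1, sent cp 1 → ok
Exactly one row (r0) and one column (c0) fail → the flipped bit is at their intersection.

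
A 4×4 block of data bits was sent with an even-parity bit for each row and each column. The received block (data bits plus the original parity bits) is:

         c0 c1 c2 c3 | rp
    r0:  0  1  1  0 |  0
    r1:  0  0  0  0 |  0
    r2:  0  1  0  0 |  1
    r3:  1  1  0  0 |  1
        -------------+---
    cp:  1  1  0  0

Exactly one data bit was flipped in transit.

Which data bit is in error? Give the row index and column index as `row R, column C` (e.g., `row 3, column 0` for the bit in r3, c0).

Recompute each row's even parity and compare to rp:
  r0: data parity 0, sent rp 0 → ok
  r1: data parity 0, sent rp 0 → ok
  r2: data parity 1, sent rp 1 → ok
  r3: data parity 0, sent rp 1 → mismatch
Recompute each column's even parity and compare to cp:
  c0: data parity 1, sent cp 1 → ok
  c1: data parity 1, sent cp 1 → ok
  c2: data parity 1, sent cp 0 → mismatch
  c3: data parity 0, sent cp 0 → ok
Exactly one row (r3) and one column (c2) fail → the flipped bit is at their intersection.

row 3, column 2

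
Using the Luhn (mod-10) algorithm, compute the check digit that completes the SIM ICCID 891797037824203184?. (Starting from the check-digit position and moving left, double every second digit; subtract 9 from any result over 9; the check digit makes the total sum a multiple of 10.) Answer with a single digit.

Partial digits right→left: 4 8 1 3 0 2 4 2 8 7 3 0 7 9 7 1 9 8
Double every second digit counting from the check-digit position (so the 1st, 3rd, 5th, ... of the partial from the right).
  doubled (with −9 where >9): 8 2 0 8 7 6 5 5 9 → sum 50
  kept as-is: 8 3 2 2 7 0 9 1 8 → sum 40
Total = 50 + 40 = 90.
Check digit = (10 − (90 mod 10)) mod 10 = 0.

0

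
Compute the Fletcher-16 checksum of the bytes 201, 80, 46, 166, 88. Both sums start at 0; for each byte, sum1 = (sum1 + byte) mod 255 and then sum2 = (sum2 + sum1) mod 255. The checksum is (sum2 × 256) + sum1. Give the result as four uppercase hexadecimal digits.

Running sums (mod 255):
  after byte 0 (201): sum1=201, sum2=201
  after byte 1 (80): sum1=26, sum2=227
  after byte 2 (46): sum1=72, sum2=44
  after byte 3 (166): sum1=238, sum2=27
  after byte 4 (88): sum1=71, sum2=98
Checksum = sum2·256 + sum1 = 98·256 + 71 = 25159 = 0x6247.

6247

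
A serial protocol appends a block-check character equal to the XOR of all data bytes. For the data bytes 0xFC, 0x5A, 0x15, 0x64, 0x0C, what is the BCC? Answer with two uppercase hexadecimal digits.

DB

XOR the bytes together:
  start with 0xFC
  0xFC ⊕ 0x5A = 0xA6
  0xA6 ⊕ 0x15 = 0xB3
  0xB3 ⊕ 0x64 = 0xD7
  0xD7 ⊕ 0x0C = 0xDB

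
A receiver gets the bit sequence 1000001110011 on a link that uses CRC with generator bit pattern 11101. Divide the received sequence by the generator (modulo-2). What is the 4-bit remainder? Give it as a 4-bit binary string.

0000

Modulo-2 division of 1000001110011 by 11101:
  pos 0: 10000 XOR 11101 = 01101
  pos 1: 11010 XOR 11101 = 00111
  pos 3: 11111 XOR 11101 = 00010
  pos 6: 10100 XOR 11101 = 01001
  pos 7: 10011 XOR 11101 = 01110
  pos 8: 11101 XOR 11101 = 00000
Remainder = 0000 (zero — the frame passes the CRC check).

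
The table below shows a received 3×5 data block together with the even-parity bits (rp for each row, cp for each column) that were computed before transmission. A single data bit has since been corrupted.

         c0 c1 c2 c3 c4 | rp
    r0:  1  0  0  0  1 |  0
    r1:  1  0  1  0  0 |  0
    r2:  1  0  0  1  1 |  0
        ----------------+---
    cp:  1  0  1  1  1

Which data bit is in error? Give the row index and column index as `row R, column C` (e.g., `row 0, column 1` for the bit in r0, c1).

row 2, column 4

Recompute each row's even parity and compare to rp:
  r0: data parity 0, sent rp 0 → ok
  r1: data parity 0, sent rp 0 → ok
  r2: data parity 1, sent rp 0 → mismatch
Recompute each column's even parity and compare to cp:
  c0: data parity 1, sent cp 1 → ok
  c1: data parity 0, sent cp 0 → ok
  c2: data parity 1, sent cp 1 → ok
  c3: data parity 1, sent cp 1 → ok
  c4: data parity 0, sent cp 1 → mismatch
Exactly one row (r2) and one column (c4) fail → the flipped bit is at their intersection.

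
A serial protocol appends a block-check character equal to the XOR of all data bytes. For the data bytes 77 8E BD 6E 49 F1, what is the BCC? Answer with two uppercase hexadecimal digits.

XOR the bytes together:
  start with 0x77
  0x77 ⊕ 0x8E = 0xF9
  0xF9 ⊕ 0xBD = 0x44
  0x44 ⊕ 0x6E = 0x2A
  0x2A ⊕ 0x49 = 0x63
  0x63 ⊕ 0xF1 = 0x92

92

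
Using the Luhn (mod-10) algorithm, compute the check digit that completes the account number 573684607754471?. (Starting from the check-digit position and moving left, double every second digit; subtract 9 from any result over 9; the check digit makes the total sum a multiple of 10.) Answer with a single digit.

Partial digits right→left: 1 7 4 4 5 7 7 0 6 4 8 6 3 7 5
Double every second digit counting from the check-digit position (so the 1st, 3rd, 5th, ... of the partial from the right).
  doubled (with −9 where >9): 2 8 1 5 3 7 6 1 → sum 33
  kept as-is: 7 4 7 0 4 6 7 → sum 35
Total = 33 + 35 = 68.
Check digit = (10 − (68 mod 10)) mod 10 = 2.

2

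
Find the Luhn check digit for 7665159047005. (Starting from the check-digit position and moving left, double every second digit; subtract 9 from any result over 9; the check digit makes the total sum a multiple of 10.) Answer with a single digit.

Partial digits right→left: 5 0 0 7 4 0 9 5 1 5 6 6 7
Double every second digit counting from the check-digit position (so the 1st, 3rd, 5th, ... of the partial from the right).
  doubled (with −9 where >9): 1 0 8 9 2 3 5 → sum 28
  kept as-is: 0 7 0 5 5 6 → sum 23
Total = 28 + 23 = 51.
Check digit = (10 − (51 mod 10)) mod 10 = 9.

9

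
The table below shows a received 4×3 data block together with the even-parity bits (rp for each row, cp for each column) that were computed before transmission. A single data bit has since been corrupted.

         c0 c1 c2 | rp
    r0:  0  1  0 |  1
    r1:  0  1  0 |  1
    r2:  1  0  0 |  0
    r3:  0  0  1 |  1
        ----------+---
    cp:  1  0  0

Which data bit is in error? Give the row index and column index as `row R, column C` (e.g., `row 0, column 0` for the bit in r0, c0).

row 2, column 2

Recompute each row's even parity and compare to rp:
  r0: data parity 1, sent rp 1 → ok
  r1: data parity 1, sent rp 1 → ok
  r2: data parity 1, sent rp 0 → mismatch
  r3: data parity 1, sent rp 1 → ok
Recompute each column's even parity and compare to cp:
  c0: data parity 1, sent cp 1 → ok
  c1: data parity 0, sent cp 0 → ok
  c2: data parity 1, sent cp 0 → mismatch
Exactly one row (r2) and one column (c2) fail → the flipped bit is at their intersection.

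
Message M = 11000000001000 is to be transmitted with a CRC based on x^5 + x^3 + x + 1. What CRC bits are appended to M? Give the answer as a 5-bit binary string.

00010

Append 5 zeros: 1100000000100000000. Divide by 101011 (XOR where the leading bit is 1):
  pos 0: 110000 XOR 101011 = 011011
  pos 1: 110110 XOR 101011 = 011101
  pos 2: 111010 XOR 101011 = 010001
  pos 3: 100010 XOR 101011 = 001001
  pos 5: 100101 XOR 101011 = 001110
  pos 7: 111000 XOR 101011 = 010011
  pos 8: 100110 XOR 101011 = 001101
  pos 10: 110100 XOR 101011 = 011111
  pos 11: 111110 XOR 101011 = 010101
  pos 12: 101010 XOR 101011 = 000001
Remainder (last 5 bits) = 00010. This is the CRC / FCS.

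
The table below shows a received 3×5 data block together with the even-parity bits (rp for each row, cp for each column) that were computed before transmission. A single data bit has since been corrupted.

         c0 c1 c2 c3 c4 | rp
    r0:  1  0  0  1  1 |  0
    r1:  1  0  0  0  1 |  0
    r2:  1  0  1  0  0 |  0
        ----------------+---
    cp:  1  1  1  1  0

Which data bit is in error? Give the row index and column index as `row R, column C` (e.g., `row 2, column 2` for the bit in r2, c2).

row 0, column 1

Recompute each row's even parity and compare to rp:
  r0: data parity 1, sent rp 0 → mismatch
  r1: data parity 0, sent rp 0 → ok
  r2: data parity 0, sent rp 0 → ok
Recompute each column's even parity and compare to cp:
  c0: data parity 1, sent cp 1 → ok
  c1: data parity 0, sent cp 1 → mismatch
  c2: data parity 1, sent cp 1 → ok
  c3: data parity 1, sent cp 1 → ok
  c4: data parity 0, sent cp 0 → ok
Exactly one row (r0) and one column (c1) fail → the flipped bit is at their intersection.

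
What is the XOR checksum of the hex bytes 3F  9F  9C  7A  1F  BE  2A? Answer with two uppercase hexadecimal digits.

CD

XOR the bytes together:
  start with 0x3F
  0x3F ⊕ 0x9F = 0xA0
  0xA0 ⊕ 0x9C = 0x3C
  0x3C ⊕ 0x7A = 0x46
  0x46 ⊕ 0x1F = 0x59
  0x59 ⊕ 0xBE = 0xE7
  0xE7 ⊕ 0x2A = 0xCD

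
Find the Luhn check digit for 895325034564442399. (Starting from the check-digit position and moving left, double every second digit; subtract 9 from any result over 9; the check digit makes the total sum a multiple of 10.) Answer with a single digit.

6

Partial digits right→left: 9 9 3 2 4 4 4 6 5 4 3 0 5 2 3 5 9 8
Double every second digit counting from the check-digit position (so the 1st, 3rd, 5th, ... of the partial from the right).
  doubled (with −9 where >9): 9 6 8 8 1 6 1 6 9 → sum 54
  kept as-is: 9 2 4 6 4 0 2 5 8 → sum 40
Total = 54 + 40 = 94.
Check digit = (10 − (94 mod 10)) mod 10 = 6.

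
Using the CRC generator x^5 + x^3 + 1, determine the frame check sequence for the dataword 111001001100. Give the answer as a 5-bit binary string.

Append 5 zeros: 11100100110000000. Divide by 101001 (XOR where the leading bit is 1):
  pos 0: 111001 XOR 101001 = 010000
  pos 1: 100000 XOR 101001 = 001001
  pos 3: 100101 XOR 101001 = 001100
  pos 5: 110010 XOR 101001 = 011011
  pos 6: 110110 XOR 101001 = 011111
  pos 7: 111110 XOR 101001 = 010111
  pos 8: 101110 XOR 101001 = 000111
  pos 11: 111000 XOR 101001 = 010001
Remainder (last 5 bits) = 10001. This is the CRC / FCS.

10001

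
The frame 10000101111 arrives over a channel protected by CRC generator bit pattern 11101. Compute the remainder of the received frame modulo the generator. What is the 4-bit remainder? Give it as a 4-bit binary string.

Modulo-2 division of 10000101111 by 11101:
  pos 0: 10000 XOR 11101 = 01101
  pos 1: 11011 XOR 11101 = 00110
  pos 3: 11001 XOR 11101 = 00100
  pos 5: 10011 XOR 11101 = 01110
  pos 6: 11101 XOR 11101 = 00000
Remainder = 0000 (zero — the frame passes the CRC check).

0000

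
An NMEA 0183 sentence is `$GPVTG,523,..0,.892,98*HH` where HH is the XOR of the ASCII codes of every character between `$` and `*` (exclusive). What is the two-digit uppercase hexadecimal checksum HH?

4A

XOR the ASCII codes of the payload characters:
  'G' = 0x47 → acc = 0x47
  'P' = 0x50 → acc = 0x17
  'V' = 0x56 → acc = 0x41
  'T' = 0x54 → acc = 0x15
  'G' = 0x47 → acc = 0x52
  ',' = 0x2C → acc = 0x7E
  '5' = 0x35 → acc = 0x4B
  '2' = 0x32 → acc = 0x79
  '3' = 0x33 → acc = 0x4A
  ',' = 0x2C → acc = 0x66
  '.' = 0x2E → acc = 0x48
  '.' = 0x2E → acc = 0x66
  '0' = 0x30 → acc = 0x56
  ',' = 0x2C → acc = 0x7A
  '.' = 0x2E → acc = 0x54
  '8' = 0x38 → acc = 0x6C
  '9' = 0x39 → acc = 0x55
  '2' = 0x32 → acc = 0x67
  ',' = 0x2C → acc = 0x4B
  '9' = 0x39 → acc = 0x72
  '8' = 0x38 → acc = 0x4A
Checksum = 0x4A.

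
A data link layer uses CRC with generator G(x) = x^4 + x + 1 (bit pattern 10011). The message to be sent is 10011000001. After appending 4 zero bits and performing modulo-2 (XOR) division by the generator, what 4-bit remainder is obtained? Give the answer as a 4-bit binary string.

0011

Append 4 zeros: 100110000010000. Divide by 10011 (XOR where the leading bit is 1):
  pos 0: 10011 XOR 10011 = 00000
  pos 10: 10000 XOR 10011 = 00011
Remainder (last 4 bits) = 0011. This is the CRC / FCS.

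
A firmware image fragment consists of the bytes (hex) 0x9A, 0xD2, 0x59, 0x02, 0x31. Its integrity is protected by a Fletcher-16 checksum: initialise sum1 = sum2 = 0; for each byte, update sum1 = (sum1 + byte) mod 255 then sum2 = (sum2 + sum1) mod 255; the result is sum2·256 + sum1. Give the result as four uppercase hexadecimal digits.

91F9

Running sums (mod 255):
  after byte 0 (0x9A): sum1=154, sum2=154
  after byte 1 (0xD2): sum1=109, sum2=8
  after byte 2 (0x59): sum1=198, sum2=206
  after byte 3 (0x02): sum1=200, sum2=151
  after byte 4 (0x31): sum1=249, sum2=145
Checksum = sum2·256 + sum1 = 145·256 + 249 = 37369 = 0x91F9.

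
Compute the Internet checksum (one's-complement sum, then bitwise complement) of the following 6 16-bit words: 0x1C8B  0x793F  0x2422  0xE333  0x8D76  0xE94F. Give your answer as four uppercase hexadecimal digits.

EC18

One's-complement addition (fold any carry out of bit 15 back into bit 0):
  0x1C8B + 0x793F = 0x095CA
  0x95CA + 0x2422 = 0x0B9EC
  0xB9EC + 0xE333 = 0x19D1F → wrap carry → 0x9D20
  0x9D20 + 0x8D76 = 0x12A96 → wrap carry → 0x2A97
  0x2A97 + 0xE94F = 0x113E6 → wrap carry → 0x13E7
One's-complement sum = 0x13E7.
Checksum = ~0x13E7 & 0xFFFF = 0xEC18.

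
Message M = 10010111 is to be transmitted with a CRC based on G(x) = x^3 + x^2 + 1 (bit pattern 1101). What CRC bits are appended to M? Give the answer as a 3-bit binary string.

101

Append 3 zeros: 10010111000. Divide by 1101 (XOR where the leading bit is 1):
  pos 0: 1001 XOR 1101 = 0100
  pos 1: 1000 XOR 1101 = 0101
  pos 2: 1011 XOR 1101 = 0110
  pos 3: 1101 XOR 1101 = 0000
  pos 7: 1000 XOR 1101 = 0101
Remainder (last 3 bits) = 101. This is the CRC / FCS.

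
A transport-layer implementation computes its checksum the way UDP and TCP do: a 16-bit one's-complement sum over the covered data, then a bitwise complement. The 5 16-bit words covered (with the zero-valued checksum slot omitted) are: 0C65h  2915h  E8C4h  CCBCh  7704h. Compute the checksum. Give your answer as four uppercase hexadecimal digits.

9DFF

One's-complement addition (fold any carry out of bit 15 back into bit 0):
  0x0C65 + 0x2915 = 0x0357A
  0x357A + 0xE8C4 = 0x11E3E → wrap carry → 0x1E3F
  0x1E3F + 0xCCBC = 0x0EAFB
  0xEAFB + 0x7704 = 0x161FF → wrap carry → 0x6200
One's-complement sum = 0x6200.
Checksum = ~0x6200 & 0xFFFF = 0x9DFF.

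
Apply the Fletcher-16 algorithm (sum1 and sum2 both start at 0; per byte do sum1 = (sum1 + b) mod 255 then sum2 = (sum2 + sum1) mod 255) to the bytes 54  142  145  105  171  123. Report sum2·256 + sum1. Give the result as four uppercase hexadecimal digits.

63E6

Running sums (mod 255):
  after byte 0 (54): sum1=54, sum2=54
  after byte 1 (142): sum1=196, sum2=250
  after byte 2 (145): sum1=86, sum2=81
  after byte 3 (105): sum1=191, sum2=17
  after byte 4 (171): sum1=107, sum2=124
  after byte 5 (123): sum1=230, sum2=99
Checksum = sum2·256 + sum1 = 99·256 + 230 = 25574 = 0x63E6.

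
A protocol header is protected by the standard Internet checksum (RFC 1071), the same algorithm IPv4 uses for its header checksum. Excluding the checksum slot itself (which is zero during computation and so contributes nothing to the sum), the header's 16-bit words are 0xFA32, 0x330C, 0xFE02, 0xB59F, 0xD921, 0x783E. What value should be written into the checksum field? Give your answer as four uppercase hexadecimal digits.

One's-complement addition (fold any carry out of bit 15 back into bit 0):
  0xFA32 + 0x330C = 0x12D3E → wrap carry → 0x2D3F
  0x2D3F + 0xFE02 = 0x12B41 → wrap carry → 0x2B42
  0x2B42 + 0xB59F = 0x0E0E1
  0xE0E1 + 0xD921 = 0x1BA02 → wrap carry → 0xBA03
  0xBA03 + 0x783E = 0x13241 → wrap carry → 0x3242
One's-complement sum = 0x3242.
Checksum = ~0x3242 & 0xFFFF = 0xCDBD.

CDBD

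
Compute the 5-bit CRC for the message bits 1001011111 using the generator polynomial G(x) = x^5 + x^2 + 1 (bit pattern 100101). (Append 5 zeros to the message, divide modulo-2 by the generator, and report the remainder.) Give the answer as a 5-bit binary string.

Append 5 zeros: 100101111100000. Divide by 100101 (XOR where the leading bit is 1):
  pos 0: 100101 XOR 100101 = 000000
  pos 6: 111100 XOR 100101 = 011001
  pos 7: 110010 XOR 100101 = 010111
  pos 8: 101110 XOR 100101 = 001011
Remainder (last 5 bits) = 10110. This is the CRC / FCS.

10110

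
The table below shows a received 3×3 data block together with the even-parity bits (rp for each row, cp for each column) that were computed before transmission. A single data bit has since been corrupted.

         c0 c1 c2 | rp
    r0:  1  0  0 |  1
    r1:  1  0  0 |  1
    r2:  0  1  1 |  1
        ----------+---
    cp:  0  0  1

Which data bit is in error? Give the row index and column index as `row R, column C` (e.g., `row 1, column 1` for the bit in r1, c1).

row 2, column 1

Recompute each row's even parity and compare to rp:
  r0: data parity 1, sent rp 1 → ok
  r1: data parity 1, sent rp 1 → ok
  r2: data parity 0, sent rp 1 → mismatch
Recompute each column's even parity and compare to cp:
  c0: data parity 0, sent cp 0 → ok
  c1: data parity 1, sent cp 0 → mismatch
  c2: data parity 1, sent cp 1 → ok
Exactly one row (r2) and one column (c1) fail → the flipped bit is at their intersection.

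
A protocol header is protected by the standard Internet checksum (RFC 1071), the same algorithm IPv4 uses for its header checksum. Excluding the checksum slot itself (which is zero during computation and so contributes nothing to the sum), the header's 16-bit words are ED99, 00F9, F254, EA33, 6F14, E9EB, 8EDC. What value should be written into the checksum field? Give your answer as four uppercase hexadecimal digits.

4D07

One's-complement addition (fold any carry out of bit 15 back into bit 0):
  0xED99 + 0x00F9 = 0x0EE92
  0xEE92 + 0xF254 = 0x1E0E6 → wrap carry → 0xE0E7
  0xE0E7 + 0xEA33 = 0x1CB1A → wrap carry → 0xCB1B
  0xCB1B + 0x6F14 = 0x13A2F → wrap carry → 0x3A30
  0x3A30 + 0xE9EB = 0x1241B → wrap carry → 0x241C
  0x241C + 0x8EDC = 0x0B2F8
One's-complement sum = 0xB2F8.
Checksum = ~0xB2F8 & 0xFFFF = 0x4D07.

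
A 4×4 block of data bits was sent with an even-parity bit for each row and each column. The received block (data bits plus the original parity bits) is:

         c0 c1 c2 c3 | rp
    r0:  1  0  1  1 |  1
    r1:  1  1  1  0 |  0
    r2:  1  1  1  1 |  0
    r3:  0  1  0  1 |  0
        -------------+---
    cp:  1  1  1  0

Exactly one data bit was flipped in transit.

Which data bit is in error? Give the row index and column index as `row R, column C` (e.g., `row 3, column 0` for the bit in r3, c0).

Recompute each row's even parity and compare to rp:
  r0: data parity 1, sent rp 1 → ok
  r1: data parity 1, sent rp 0 → mismatch
  r2: data parity 0, sent rp 0 → ok
  r3: data parity 0, sent rp 0 → ok
Recompute each column's even parity and compare to cp:
  c0: data parity 1, sent cp 1 → ok
  c1: data parity 1, sent cp 1 → ok
  c2: data parity 1, sent cp 1 → ok
  c3: data parity 1, sent cp 0 → mismatch
Exactly one row (r1) and one column (c3) fail → the flipped bit is at their intersection.

row 1, column 3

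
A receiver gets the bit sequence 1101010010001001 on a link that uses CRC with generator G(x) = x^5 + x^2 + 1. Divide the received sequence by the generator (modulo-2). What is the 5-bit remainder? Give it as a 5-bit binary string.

Modulo-2 division of 1101010010001001 by 100101:
  pos 0: 110101 XOR 100101 = 010000
  pos 1: 100000 XOR 100101 = 000101
  pos 4: 101010 XOR 100101 = 001111
  pos 6: 111100 XOR 100101 = 011001
  pos 7: 110011 XOR 100101 = 010110
  pos 8: 101100 XOR 100101 = 001001
  pos 10: 100101 XOR 100101 = 000000
Remainder = 00000 (zero — the frame passes the CRC check).

00000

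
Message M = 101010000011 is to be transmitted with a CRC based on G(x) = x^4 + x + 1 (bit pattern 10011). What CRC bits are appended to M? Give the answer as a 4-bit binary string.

Append 4 zeros: 1010100000110000. Divide by 10011 (XOR where the leading bit is 1):
  pos 0: 10101 XOR 10011 = 00110
  pos 2: 11000 XOR 10011 = 01011
  pos 3: 10110 XOR 10011 = 00101
  pos 5: 10100 XOR 10011 = 00111
  pos 7: 11111 XOR 10011 = 01100
  pos 8: 11000 XOR 10011 = 01011
  pos 9: 10110 XOR 10011 = 00101
  pos 11: 10100 XOR 10011 = 00111
Remainder (last 4 bits) = 0111. This is the CRC / FCS.

0111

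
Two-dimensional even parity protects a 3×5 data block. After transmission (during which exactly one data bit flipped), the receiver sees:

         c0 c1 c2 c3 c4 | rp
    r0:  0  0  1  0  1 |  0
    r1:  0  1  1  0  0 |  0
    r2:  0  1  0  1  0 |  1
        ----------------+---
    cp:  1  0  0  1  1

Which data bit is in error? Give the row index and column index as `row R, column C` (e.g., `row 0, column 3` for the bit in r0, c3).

row 2, column 0

Recompute each row's even parity and compare to rp:
  r0: data parity 0, sent rp 0 → ok
  r1: data parity 0, sent rp 0 → ok
  r2: data parity 0, sent rp 1 → mismatch
Recompute each column's even parity and compare to cp:
  c0: data parity 0, sent cp 1 → mismatch
  c1: data parity 0, sent cp 0 → ok
  c2: data parity 0, sent cp 0 → ok
  c3: data parity 1, sent cp 1 → ok
  c4: data parity 1, sent cp 1 → ok
Exactly one row (r2) and one column (c0) fail → the flipped bit is at their intersection.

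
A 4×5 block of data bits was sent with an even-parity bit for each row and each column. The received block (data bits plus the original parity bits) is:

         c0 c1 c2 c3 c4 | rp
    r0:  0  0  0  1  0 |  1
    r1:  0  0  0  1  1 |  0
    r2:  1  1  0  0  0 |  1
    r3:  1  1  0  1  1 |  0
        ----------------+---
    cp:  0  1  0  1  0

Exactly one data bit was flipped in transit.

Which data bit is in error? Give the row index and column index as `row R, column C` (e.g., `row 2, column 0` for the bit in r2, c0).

row 2, column 1

Recompute each row's even parity and compare to rp:
  r0: data parity 1, sent rp 1 → ok
  r1: data parity 0, sent rp 0 → ok
  r2: data parity 0, sent rp 1 → mismatch
  r3: data parity 0, sent rp 0 → ok
Recompute each column's even parity and compare to cp:
  c0: data parity 0, sent cp 0 → ok
  c1: data parity 0, sent cp 1 → mismatch
  c2: data parity 0, sent cp 0 → ok
  c3: data parity 1, sent cp 1 → ok
  c4: data parity 0, sent cp 0 → ok
Exactly one row (r2) and one column (c1) fail → the flipped bit is at their intersection.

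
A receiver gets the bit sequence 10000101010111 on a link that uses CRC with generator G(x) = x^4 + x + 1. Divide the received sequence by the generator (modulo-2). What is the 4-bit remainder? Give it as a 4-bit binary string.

0000

Modulo-2 division of 10000101010111 by 10011:
  pos 0: 10000 XOR 10011 = 00011
  pos 3: 11101 XOR 10011 = 01110
  pos 4: 11100 XOR 10011 = 01111
  pos 5: 11111 XOR 10011 = 01100
  pos 6: 11000 XOR 10011 = 01011
  pos 7: 10111 XOR 10011 = 00100
  pos 9: 10011 XOR 10011 = 00000
Remainder = 0000 (zero — the frame passes the CRC check).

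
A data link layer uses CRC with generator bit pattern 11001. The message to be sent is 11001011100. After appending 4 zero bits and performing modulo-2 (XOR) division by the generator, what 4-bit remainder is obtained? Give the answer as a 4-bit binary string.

Append 4 zeros: 110010111000000. Divide by 11001 (XOR where the leading bit is 1):
  pos 0: 11001 XOR 11001 = 00000
  pos 6: 11100 XOR 11001 = 00101
  pos 8: 10100 XOR 11001 = 01101
  pos 9: 11010 XOR 11001 = 00011
Remainder (last 4 bits) = 0110. This is the CRC / FCS.

0110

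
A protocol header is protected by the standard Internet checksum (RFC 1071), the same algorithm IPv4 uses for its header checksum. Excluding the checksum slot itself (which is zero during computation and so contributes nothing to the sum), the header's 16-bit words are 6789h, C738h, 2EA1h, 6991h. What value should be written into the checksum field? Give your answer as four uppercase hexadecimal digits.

One's-complement addition (fold any carry out of bit 15 back into bit 0):
  0x6789 + 0xC738 = 0x12EC1 → wrap carry → 0x2EC2
  0x2EC2 + 0x2EA1 = 0x05D63
  0x5D63 + 0x6991 = 0x0C6F4
One's-complement sum = 0xC6F4.
Checksum = ~0xC6F4 & 0xFFFF = 0x390B.

390B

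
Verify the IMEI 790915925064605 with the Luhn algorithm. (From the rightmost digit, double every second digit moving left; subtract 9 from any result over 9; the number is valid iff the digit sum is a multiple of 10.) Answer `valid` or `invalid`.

valid

From the right, keep odd positions and double even positions (subtract 9 from any doubled value over 9):
  doubled (positions 2,4,...): 0 8 0 4 1 9 9 → sum 31
  kept (positions 1,3,...): 5 6 6 5 9 1 0 7 → sum 39
Total = 70.
70 mod 10 = 0, so the number is valid.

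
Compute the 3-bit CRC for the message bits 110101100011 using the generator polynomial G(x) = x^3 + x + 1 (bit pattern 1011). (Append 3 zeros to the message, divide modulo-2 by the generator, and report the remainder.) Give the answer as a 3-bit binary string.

Append 3 zeros: 110101100011000. Divide by 1011 (XOR where the leading bit is 1):
  pos 0: 1101 XOR 1011 = 0110
  pos 1: 1100 XOR 1011 = 0111
  pos 2: 1111 XOR 1011 = 0100
  pos 3: 1001 XOR 1011 = 0010
  pos 5: 1000 XOR 1011 = 0011
  pos 7: 1101 XOR 1011 = 0110
  pos 8: 1101 XOR 1011 = 0110
  pos 9: 1100 XOR 1011 = 0111
  pos 10: 1110 XOR 1011 = 0101
  pos 11: 1010 XOR 1011 = 0001
Remainder (last 3 bits) = 001. This is the CRC / FCS.

001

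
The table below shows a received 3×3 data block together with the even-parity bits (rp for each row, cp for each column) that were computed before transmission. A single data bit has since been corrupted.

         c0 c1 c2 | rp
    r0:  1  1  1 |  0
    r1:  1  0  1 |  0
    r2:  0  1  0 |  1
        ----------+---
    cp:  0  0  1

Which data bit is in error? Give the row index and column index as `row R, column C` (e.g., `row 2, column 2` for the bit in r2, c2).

row 0, column 2

Recompute each row's even parity and compare to rp:
  r0: data parity 1, sent rp 0 → mismatch
  r1: data parity 0, sent rp 0 → ok
  r2: data parity 1, sent rp 1 → ok
Recompute each column's even parity and compare to cp:
  c0: data parity 0, sent cp 0 → ok
  c1: data parity 0, sent cp 0 → ok
  c2: data parity 0, sent cp 1 → mismatch
Exactly one row (r0) and one column (c2) fail → the flipped bit is at their intersection.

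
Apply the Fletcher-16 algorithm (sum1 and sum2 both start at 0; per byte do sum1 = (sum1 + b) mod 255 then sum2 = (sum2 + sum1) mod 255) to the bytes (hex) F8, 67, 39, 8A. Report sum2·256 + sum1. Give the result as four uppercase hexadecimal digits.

Running sums (mod 255):
  after byte 0 (F8): sum1=248, sum2=248
  after byte 1 (67): sum1=96, sum2=89
  after byte 2 (39): sum1=153, sum2=242
  after byte 3 (8A): sum1=36, sum2=23
Checksum = sum2·256 + sum1 = 23·256 + 36 = 5924 = 0x1724.

1724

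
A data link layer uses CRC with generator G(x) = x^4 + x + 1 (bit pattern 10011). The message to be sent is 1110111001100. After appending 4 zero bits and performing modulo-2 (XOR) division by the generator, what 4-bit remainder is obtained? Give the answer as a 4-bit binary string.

Append 4 zeros: 11101110011000000. Divide by 10011 (XOR where the leading bit is 1):
  pos 0: 11101 XOR 10011 = 01110
  pos 1: 11101 XOR 10011 = 01110
  pos 2: 11101 XOR 10011 = 01110
  pos 3: 11100 XOR 10011 = 01111
  pos 4: 11110 XOR 10011 = 01101
  pos 5: 11011 XOR 10011 = 01000
  pos 6: 10001 XOR 10011 = 00010
  pos 9: 10000 XOR 10011 = 00011
  pos 12: 11000 XOR 10011 = 01011
Remainder (last 4 bits) = 1011. This is the CRC / FCS.

1011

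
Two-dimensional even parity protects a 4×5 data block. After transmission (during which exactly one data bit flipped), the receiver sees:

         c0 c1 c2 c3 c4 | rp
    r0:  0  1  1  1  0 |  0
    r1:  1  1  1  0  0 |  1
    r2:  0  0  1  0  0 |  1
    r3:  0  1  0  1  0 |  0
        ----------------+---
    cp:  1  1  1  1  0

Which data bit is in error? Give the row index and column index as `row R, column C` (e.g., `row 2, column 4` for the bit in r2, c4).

Recompute each row's even parity and compare to rp:
  r0: data parity 1, sent rp 0 → mismatch
  r1: data parity 1, sent rp 1 → ok
  r2: data parity 1, sent rp 1 → ok
  r3: data parity 0, sent rp 0 → ok
Recompute each column's even parity and compare to cp:
  c0: data parity 1, sent cp 1 → ok
  c1: data parity 1, sent cp 1 → ok
  c2: data parity 1, sent cp 1 → ok
  c3: data parity 0, sent cp 1 → mismatch
  c4: data parity 0, sent cp 0 → ok
Exactly one row (r0) and one column (c3) fail → the flipped bit is at their intersection.

row 0, column 3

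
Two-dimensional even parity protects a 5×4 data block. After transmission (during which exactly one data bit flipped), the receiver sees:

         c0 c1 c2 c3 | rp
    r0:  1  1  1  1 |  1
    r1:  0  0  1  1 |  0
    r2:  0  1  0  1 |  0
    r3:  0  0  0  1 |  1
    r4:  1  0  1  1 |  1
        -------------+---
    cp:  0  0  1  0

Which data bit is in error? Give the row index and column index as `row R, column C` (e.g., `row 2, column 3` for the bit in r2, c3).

row 0, column 3

Recompute each row's even parity and compare to rp:
  r0: data parity 0, sent rp 1 → mismatch
  r1: data parity 0, sent rp 0 → ok
  r2: data parity 0, sent rp 0 → ok
  r3: data parity 1, sent rp 1 → ok
  r4: data parity 1, sent rp 1 → ok
Recompute each column's even parity and compare to cp:
  c0: data parity 0, sent cp 0 → ok
  c1: data parity 0, sent cp 0 → ok
  c2: data parity 1, sent cp 1 → ok
  c3: data parity 1, sent cp 0 → mismatch
Exactly one row (r0) and one column (c3) fail → the flipped bit is at their intersection.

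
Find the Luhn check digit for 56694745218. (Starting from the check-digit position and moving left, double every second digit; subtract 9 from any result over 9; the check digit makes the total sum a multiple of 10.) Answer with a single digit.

Partial digits right→left: 8 1 2 5 4 7 4 9 6 6 5
Double every second digit counting from the check-digit position (so the 1st, 3rd, 5th, ... of the partial from the right).
  doubled (with −9 where >9): 7 4 8 8 3 1 → sum 31
  kept as-is: 1 5 7 9 6 → sum 28
Total = 31 + 28 = 59.
Check digit = (10 − (59 mod 10)) mod 10 = 1.

1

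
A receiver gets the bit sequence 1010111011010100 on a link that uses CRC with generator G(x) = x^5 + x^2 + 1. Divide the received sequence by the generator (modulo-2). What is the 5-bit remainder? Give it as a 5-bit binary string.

00101

Modulo-2 division of 1010111011010100 by 100101:
  pos 0: 101011 XOR 100101 = 001110
  pos 2: 111010 XOR 100101 = 011111
  pos 3: 111111 XOR 100101 = 011010
  pos 4: 110101 XOR 100101 = 010000
  pos 5: 100000 XOR 100101 = 000101
  pos 8: 101101 XOR 100101 = 001000
  pos 10: 100000 XOR 100101 = 000101
Remainder = 00101 (nonzero — an error is detected).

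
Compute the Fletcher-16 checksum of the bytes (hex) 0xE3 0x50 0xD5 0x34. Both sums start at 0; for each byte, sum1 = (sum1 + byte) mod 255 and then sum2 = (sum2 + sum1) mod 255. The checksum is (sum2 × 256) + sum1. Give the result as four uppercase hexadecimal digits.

603E

Running sums (mod 255):
  after byte 0 (0xE3): sum1=227, sum2=227
  after byte 1 (0x50): sum1=52, sum2=24
  after byte 2 (0xD5): sum1=10, sum2=34
  after byte 3 (0x34): sum1=62, sum2=96
Checksum = sum2·256 + sum1 = 96·256 + 62 = 24638 = 0x603E.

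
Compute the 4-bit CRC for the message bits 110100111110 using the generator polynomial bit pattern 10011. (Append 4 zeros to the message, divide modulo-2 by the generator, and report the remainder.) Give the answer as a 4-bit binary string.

Append 4 zeros: 1101001111100000. Divide by 10011 (XOR where the leading bit is 1):
  pos 0: 11010 XOR 10011 = 01001
  pos 1: 10010 XOR 10011 = 00001
  pos 5: 11111 XOR 10011 = 01100
  pos 6: 11001 XOR 10011 = 01010
  pos 7: 10100 XOR 10011 = 00111
  pos 9: 11100 XOR 10011 = 01111
  pos 10: 11110 XOR 10011 = 01101
  pos 11: 11010 XOR 10011 = 01001
Remainder (last 4 bits) = 1001. This is the CRC / FCS.

1001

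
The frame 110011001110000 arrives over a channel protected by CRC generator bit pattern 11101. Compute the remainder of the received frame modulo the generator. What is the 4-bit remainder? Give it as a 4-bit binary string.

Modulo-2 division of 110011001110000 by 11101:
  pos 0: 11001 XOR 11101 = 00100
  pos 2: 10010 XOR 11101 = 01111
  pos 3: 11110 XOR 11101 = 00011
  pos 6: 11111 XOR 11101 = 00010
  pos 9: 10000 XOR 11101 = 01101
  pos 10: 11010 XOR 11101 = 00111
Remainder = 0111 (nonzero — an error is detected).

0111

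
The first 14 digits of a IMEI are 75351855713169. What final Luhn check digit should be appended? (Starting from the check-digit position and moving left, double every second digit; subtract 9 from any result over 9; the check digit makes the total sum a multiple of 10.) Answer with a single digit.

5

Partial digits right→left: 9 6 1 3 1 7 5 5 8 1 5 3 5 7
Double every second digit counting from the check-digit position (so the 1st, 3rd, 5th, ... of the partial from the right).
  doubled (with −9 where >9): 9 2 2 1 7 1 1 → sum 23
  kept as-is: 6 3 7 5 1 3 7 → sum 32
Total = 23 + 32 = 55.
Check digit = (10 − (55 mod 10)) mod 10 = 5.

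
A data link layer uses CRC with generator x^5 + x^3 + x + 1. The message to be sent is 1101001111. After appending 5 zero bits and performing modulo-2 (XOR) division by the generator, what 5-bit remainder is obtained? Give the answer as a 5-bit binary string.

Append 5 zeros: 110100111100000. Divide by 101011 (XOR where the leading bit is 1):
  pos 0: 110100 XOR 101011 = 011111
  pos 1: 111111 XOR 101011 = 010100
  pos 2: 101001 XOR 101011 = 000010
  pos 6: 101100 XOR 101011 = 000111
  pos 9: 111000 XOR 101011 = 010011
Remainder (last 5 bits) = 10011. This is the CRC / FCS.

10011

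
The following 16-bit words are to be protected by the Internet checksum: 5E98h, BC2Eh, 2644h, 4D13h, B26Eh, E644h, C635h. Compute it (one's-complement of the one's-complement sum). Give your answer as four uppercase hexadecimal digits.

12F8

One's-complement addition (fold any carry out of bit 15 back into bit 0):
  0x5E98 + 0xBC2E = 0x11AC6 → wrap carry → 0x1AC7
  0x1AC7 + 0x2644 = 0x0410B
  0x410B + 0x4D13 = 0x08E1E
  0x8E1E + 0xB26E = 0x1408C → wrap carry → 0x408D
  0x408D + 0xE644 = 0x126D1 → wrap carry → 0x26D2
  0x26D2 + 0xC635 = 0x0ED07
One's-complement sum = 0xED07.
Checksum = ~0xED07 & 0xFFFF = 0x12F8.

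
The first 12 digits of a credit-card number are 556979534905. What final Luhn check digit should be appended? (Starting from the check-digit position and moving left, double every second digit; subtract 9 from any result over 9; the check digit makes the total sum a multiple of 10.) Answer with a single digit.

8

Partial digits right→left: 5 0 9 4 3 5 9 7 9 6 5 5
Double every second digit counting from the check-digit position (so the 1st, 3rd, 5th, ... of the partial from the right).
  doubled (with −9 where >9): 1 9 6 9 9 1 → sum 35
  kept as-is: 0 4 5 7 6 5 → sum 27
Total = 35 + 27 = 62.
Check digit = (10 − (62 mod 10)) mod 10 = 8.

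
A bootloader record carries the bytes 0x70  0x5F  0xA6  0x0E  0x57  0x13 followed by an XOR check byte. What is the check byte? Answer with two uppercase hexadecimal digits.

C3

XOR the bytes together:
  start with 0x70
  0x70 ⊕ 0x5F = 0x2F
  0x2F ⊕ 0xA6 = 0x89
  0x89 ⊕ 0x0E = 0x87
  0x87 ⊕ 0x57 = 0xD0
  0xD0 ⊕ 0x13 = 0xC3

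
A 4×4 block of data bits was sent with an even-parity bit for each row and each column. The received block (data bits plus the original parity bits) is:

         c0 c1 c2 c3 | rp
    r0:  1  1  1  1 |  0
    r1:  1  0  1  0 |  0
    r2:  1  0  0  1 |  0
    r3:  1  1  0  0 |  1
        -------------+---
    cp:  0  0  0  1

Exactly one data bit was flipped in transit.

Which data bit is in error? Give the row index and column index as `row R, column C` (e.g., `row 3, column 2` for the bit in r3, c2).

Recompute each row's even parity and compare to rp:
  r0: data parity 0, sent rp 0 → ok
  r1: data parity 0, sent rp 0 → ok
  r2: data parity 0, sent rp 0 → ok
  r3: data parity 0, sent rp 1 → mismatch
Recompute each column's even parity and compare to cp:
  c0: data parity 0, sent cp 0 → ok
  c1: data parity 0, sent cp 0 → ok
  c2: data parity 0, sent cp 0 → ok
  c3: data parity 0, sent cp 1 → mismatch
Exactly one row (r3) and one column (c3) fail → the flipped bit is at their intersection.

row 3, column 3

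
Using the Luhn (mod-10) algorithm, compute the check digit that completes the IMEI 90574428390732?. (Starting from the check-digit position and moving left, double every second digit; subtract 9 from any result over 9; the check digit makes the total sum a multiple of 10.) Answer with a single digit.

Partial digits right→left: 2 3 7 0 9 3 8 2 4 4 7 5 0 9
Double every second digit counting from the check-digit position (so the 1st, 3rd, 5th, ... of the partial from the right).
  doubled (with −9 where >9): 4 5 9 7 8 5 0 → sum 38
  kept as-is: 3 0 3 2 4 5 9 → sum 26
Total = 38 + 26 = 64.
Check digit = (10 − (64 mod 10)) mod 10 = 6.

6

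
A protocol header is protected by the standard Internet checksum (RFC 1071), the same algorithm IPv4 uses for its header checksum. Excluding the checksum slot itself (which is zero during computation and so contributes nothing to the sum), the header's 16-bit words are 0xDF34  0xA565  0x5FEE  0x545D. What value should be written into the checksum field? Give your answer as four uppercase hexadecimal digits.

One's-complement addition (fold any carry out of bit 15 back into bit 0):
  0xDF34 + 0xA565 = 0x18499 → wrap carry → 0x849A
  0x849A + 0x5FEE = 0x0E488
  0xE488 + 0x545D = 0x138E5 → wrap carry → 0x38E6
One's-complement sum = 0x38E6.
Checksum = ~0x38E6 & 0xFFFF = 0xC719.

C719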